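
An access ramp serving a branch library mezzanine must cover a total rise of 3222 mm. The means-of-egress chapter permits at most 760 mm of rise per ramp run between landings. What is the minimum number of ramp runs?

At most 760 each: 3222/760 = 4.24, giving 5 ramp runs.

5 runs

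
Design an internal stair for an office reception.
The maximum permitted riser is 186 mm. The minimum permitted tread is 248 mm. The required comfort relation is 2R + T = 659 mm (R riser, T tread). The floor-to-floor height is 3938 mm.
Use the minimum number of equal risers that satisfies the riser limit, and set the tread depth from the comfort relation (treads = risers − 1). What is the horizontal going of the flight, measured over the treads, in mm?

At most 186 each: 3938/186 = 21.17, giving 22 risers.
Each riser is 3938/22 = 179 mm (≤ 186 mm).
From 2R + T = 659: T = 659 − 358 = 301 mm.
Going = (22 − 1) × 301 = 6321 mm.

6321 mm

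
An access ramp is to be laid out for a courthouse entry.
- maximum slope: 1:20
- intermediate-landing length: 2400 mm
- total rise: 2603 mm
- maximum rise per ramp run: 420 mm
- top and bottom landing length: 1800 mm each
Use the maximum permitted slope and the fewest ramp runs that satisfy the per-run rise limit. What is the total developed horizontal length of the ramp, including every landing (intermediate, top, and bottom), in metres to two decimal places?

70.06 m

At most 420 each: 2603/420 = 6.20, giving 7 ramp runs. That means 6 intermediate landings.
Ramp run (horizontal) at 1:20: 2603 × 20 = 52060 mm.
Intermediate landings: 6 × 2400 = 14400 mm.
Top and bottom landings: 2 × 1800 = 3600 mm.
Total = 52060 + 14400 + 3600 = 70060 mm.
= 70.06 m.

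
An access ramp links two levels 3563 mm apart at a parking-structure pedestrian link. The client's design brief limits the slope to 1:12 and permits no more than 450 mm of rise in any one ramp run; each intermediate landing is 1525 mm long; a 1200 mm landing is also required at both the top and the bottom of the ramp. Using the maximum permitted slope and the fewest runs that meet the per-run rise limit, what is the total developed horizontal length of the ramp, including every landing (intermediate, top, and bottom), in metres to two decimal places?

55.83 m

3563 / 450 = 7.92, so 8 ramp runs are needed. That means 7 intermediate landings.
Ramp run (horizontal) at 1:12: 3563 × 12 = 42756 mm.
7 intermediate landings contribute 7 × 1525 = 10675 mm.
Top and bottom landings: 2 × 1200 = 2400 mm.
Total = 42756 + 10675 + 2400 = 55831 mm.
= 55.83 m.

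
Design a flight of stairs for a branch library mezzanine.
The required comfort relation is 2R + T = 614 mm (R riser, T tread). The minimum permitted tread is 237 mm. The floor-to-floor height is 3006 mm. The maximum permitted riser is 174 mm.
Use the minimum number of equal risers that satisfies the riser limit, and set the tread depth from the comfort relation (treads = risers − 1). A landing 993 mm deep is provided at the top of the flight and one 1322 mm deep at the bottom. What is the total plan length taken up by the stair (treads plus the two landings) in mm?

⌈3006/174⌉ = 18 risers.
Riser R = 3006 / 18 = 167 mm, within the 174 mm limit.
T = 614 − 2·167 = 280 mm, which satisfies the 237 mm minimum.
18 risers give 17 treads; going = 17 × 280 = 4760 mm.
Add landings: 4760 + 993 + 1322 = 7075 mm.

7075 mm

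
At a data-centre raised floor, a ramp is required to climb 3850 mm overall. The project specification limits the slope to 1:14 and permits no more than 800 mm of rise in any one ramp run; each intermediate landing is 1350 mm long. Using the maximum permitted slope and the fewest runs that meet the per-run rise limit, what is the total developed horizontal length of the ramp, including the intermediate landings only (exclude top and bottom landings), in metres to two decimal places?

59.30 m

At most 800 each: 3850/800 = 4.81, giving 5 ramp runs. That means 4 intermediate landings.
Ramp run (horizontal) at 1:14: 3850 × 14 = 53900 mm.
Intermediate landings: 4 × 1350 = 5400 mm.
Developed length = 53900 + 5400 = 59300 mm.
= 59.30 m.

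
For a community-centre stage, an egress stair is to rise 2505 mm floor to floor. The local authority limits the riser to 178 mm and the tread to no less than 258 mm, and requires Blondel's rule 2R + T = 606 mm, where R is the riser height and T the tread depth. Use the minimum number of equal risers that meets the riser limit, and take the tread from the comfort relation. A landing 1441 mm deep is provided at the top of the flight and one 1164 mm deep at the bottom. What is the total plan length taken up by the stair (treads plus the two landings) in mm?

At most 178 each: 2505/178 = 14.07, giving 15 risers.
R = 2505 ÷ 15 = 167 mm.
T = 606 − 2·167 = 272 mm, which satisfies the 258 mm minimum.
15 risers give 14 treads; going = 14 × 272 = 3808 mm.
Enclosure = 3808 + 1441 + 1164 = 6413 mm.

6413 mm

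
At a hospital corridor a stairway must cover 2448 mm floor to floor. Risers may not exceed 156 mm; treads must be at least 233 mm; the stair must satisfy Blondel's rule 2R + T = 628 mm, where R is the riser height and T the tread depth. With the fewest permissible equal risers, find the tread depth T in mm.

322 mm

⌈2448/156⌉ = 16 risers.
Riser R = 2448 / 16 = 153 mm, within the 156 mm limit.
Tread T = 628 − 2 × 153 = 322 mm (≥ 233 mm).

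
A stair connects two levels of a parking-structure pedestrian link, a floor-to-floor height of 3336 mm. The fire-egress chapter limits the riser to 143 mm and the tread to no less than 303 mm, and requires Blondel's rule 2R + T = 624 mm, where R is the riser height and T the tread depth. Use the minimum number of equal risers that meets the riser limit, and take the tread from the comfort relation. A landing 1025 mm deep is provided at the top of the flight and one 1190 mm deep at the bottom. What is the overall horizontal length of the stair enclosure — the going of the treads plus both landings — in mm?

⌈3336/143⌉ = 24 risers.
Riser R = 3336 / 24 = 139 mm, within the 143 mm limit.
From 2R + T = 624: T = 624 − 278 = 346 mm.
Treads = 24 − 1 = 23; going = 23 × 346 = 7958 mm.
Add landings: 7958 + 1025 + 1190 = 10173 mm.

10173 mm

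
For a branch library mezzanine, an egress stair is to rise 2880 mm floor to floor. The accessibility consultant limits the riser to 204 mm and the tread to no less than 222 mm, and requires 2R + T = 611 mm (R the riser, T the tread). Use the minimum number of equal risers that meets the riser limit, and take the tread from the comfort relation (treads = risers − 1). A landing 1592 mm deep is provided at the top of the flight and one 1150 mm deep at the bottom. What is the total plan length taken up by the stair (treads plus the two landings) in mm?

5920 mm

2880 / 204 = 14.118 → round up to 15 risers.
Each riser is 2880/15 = 192 mm (≤ 204 mm).
T = 611 − 2·192 = 227 mm, which satisfies the 222 mm minimum.
Treads = 15 − 1 = 14; going = 14 × 227 = 3178 mm.
Add landings: 3178 + 1592 + 1150 = 5920 mm.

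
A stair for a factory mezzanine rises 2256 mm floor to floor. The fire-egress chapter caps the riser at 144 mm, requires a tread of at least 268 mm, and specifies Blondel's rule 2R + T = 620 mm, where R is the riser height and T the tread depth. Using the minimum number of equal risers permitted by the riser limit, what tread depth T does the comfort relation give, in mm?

⌈2256/144⌉ = 16 risers.
Riser R = 2256 / 16 = 141 mm, within the 144 mm limit.
From 2R + T = 620: T = 620 − 282 = 338 mm.

338 mm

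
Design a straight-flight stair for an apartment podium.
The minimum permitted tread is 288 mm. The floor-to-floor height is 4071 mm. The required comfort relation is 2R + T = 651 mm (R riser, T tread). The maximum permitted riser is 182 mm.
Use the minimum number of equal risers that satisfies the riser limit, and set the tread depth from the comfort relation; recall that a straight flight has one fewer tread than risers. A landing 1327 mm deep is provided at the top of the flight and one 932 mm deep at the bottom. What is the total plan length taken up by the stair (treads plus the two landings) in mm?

At most 182 each: 4071/182 = 22.37, giving 23 risers.
R = 4071 ÷ 23 = 177 mm.
From 2R + T = 651: T = 651 − 354 = 297 mm.
Treads = 23 − 1 = 22; going = 22 × 297 = 6534 mm.
Enclosure = 6534 + 1327 + 932 = 8793 mm.

8793 mm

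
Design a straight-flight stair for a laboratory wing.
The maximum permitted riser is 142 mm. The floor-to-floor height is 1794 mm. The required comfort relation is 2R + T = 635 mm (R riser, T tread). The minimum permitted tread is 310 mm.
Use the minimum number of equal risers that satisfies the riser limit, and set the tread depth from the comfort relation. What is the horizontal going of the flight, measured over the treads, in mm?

4308 mm

1794 / 142 = 12.634 → round up to 13 risers.
R = 1794 ÷ 13 = 138 mm.
From 2R + T = 635: T = 635 − 276 = 359 mm.
Going = (13 − 1) × 359 = 4308 mm.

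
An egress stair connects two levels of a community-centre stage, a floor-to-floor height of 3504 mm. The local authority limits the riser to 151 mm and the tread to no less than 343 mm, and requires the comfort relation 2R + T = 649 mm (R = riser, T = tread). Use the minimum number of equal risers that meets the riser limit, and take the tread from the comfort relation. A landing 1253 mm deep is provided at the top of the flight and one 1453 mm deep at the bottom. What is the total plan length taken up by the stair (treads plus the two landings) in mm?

10917 mm

3504 / 151 = 23.205 → round up to 24 risers.
Riser R = 3504 / 24 = 146 mm, within the 151 mm limit.
T = 649 − 2·146 = 357 mm, which satisfies the 343 mm minimum.
Going = (24 − 1) × 357 = 8211 mm.
Add landings: 8211 + 1253 + 1453 = 10917 mm.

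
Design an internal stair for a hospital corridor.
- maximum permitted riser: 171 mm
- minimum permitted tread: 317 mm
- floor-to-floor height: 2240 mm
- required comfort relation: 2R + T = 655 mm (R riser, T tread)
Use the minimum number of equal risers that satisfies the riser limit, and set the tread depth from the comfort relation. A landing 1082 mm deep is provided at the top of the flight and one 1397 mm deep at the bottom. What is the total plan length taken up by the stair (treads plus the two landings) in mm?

6834 mm

⌈2240/171⌉ = 14 risers.
Each riser is 2240/14 = 160 mm (≤ 171 mm).
T = 655 − 2·160 = 335 mm, which satisfies the 317 mm minimum.
14 risers give 13 treads; going = 13 × 335 = 4355 mm.
Enclosure = 4355 + 1082 + 1397 = 6834 mm.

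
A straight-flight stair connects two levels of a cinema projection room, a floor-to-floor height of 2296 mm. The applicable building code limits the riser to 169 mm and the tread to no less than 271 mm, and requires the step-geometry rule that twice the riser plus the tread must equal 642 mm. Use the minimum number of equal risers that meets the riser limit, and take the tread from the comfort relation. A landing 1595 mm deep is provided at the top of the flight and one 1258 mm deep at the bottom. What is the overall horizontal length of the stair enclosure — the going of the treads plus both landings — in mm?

6935 mm

2296 / 169 = 13.59, so 14 risers are needed.
Each riser is 2296/14 = 164 mm (≤ 169 mm).
T = 642 − 2·164 = 314 mm, which satisfies the 271 mm minimum.
14 risers give 13 treads; going = 13 × 314 = 4082 mm.
Add landings: 4082 + 1595 + 1258 = 6935 mm.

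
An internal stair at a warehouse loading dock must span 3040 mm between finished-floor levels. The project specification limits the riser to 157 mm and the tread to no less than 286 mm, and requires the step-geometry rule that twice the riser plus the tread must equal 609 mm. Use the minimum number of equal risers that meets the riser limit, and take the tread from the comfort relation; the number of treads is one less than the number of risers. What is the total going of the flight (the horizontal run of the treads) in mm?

3040 / 157 = 19.363 → round up to 20 risers.
R = 3040 ÷ 20 = 152 mm.
T = 609 − 2·152 = 305 mm, which satisfies the 286 mm minimum.
Going = (20 − 1) × 305 = 5795 mm.

5795 mm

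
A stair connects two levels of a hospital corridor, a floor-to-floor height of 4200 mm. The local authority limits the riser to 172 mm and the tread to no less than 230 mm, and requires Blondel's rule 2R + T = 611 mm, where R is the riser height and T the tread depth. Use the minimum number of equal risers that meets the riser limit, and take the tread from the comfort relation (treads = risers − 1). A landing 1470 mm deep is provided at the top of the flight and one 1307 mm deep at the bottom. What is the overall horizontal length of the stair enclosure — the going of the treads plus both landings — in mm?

9377 mm

4200 / 172 = 24.42, so 25 risers are needed.
Riser R = 4200 / 25 = 168 mm, within the 172 mm limit.
From 2R + T = 611: T = 611 − 336 = 275 mm.
Treads = 25 − 1 = 24; going = 24 × 275 = 6600 mm.
Enclosure = 6600 + 1470 + 1307 = 9377 mm.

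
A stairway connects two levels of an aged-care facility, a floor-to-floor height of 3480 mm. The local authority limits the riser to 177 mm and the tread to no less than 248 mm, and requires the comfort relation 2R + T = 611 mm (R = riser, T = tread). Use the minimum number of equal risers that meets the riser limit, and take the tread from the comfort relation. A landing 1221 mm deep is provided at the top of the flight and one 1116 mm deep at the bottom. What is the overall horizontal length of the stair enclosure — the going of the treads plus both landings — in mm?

7334 mm

3480 / 177 = 19.66, so 20 risers are needed.
R = 3480 ÷ 20 = 174 mm.
T = 611 − 2·174 = 263 mm, which satisfies the 248 mm minimum.
Going = (20 − 1) × 263 = 4997 mm.
Add landings: 4997 + 1221 + 1116 = 7334 mm.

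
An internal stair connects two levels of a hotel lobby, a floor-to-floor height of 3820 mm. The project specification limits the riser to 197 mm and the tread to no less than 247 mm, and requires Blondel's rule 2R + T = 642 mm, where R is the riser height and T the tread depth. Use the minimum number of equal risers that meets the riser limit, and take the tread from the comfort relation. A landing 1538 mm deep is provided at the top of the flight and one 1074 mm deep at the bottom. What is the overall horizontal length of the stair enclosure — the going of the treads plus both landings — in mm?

7552 mm

3820 / 197 = 19.391 → round up to 20 risers.
Each riser is 3820/20 = 191 mm (≤ 197 mm).
T = 642 − 2·191 = 260 mm, which satisfies the 247 mm minimum.
20 risers give 19 treads; going = 19 × 260 = 4940 mm.
Enclosure = 4940 + 1538 + 1074 = 7552 mm.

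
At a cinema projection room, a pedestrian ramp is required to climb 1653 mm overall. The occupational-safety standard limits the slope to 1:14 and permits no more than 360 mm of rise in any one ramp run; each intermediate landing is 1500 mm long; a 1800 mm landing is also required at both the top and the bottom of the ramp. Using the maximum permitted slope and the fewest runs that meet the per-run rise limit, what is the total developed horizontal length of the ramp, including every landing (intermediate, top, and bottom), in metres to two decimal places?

32.74 m

⌈1653/360⌉ = 5 ramp runs. That means 4 intermediate landings.
Horizontal run for 1653 mm of rise at 1:14 is 1653 × 14 = 23142 mm.
Intermediate landings: 4 × 1500 = 6000 mm.
Top and bottom landings: 2 × 1800 = 3600 mm.
Total = 23142 + 6000 + 3600 = 32742 mm.
= 32.74 m.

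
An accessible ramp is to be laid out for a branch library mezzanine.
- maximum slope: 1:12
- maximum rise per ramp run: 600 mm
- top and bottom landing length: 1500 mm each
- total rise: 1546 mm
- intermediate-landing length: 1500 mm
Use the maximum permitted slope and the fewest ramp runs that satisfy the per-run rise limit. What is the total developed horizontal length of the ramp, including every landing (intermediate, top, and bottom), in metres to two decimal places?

1546 / 600 = 2.577 → round up to 3 ramp runs. That means 2 intermediate landings.
Ramp run (horizontal) at 1:12: 1546 × 12 = 18552 mm.
Intermediate landings: 2 × 1500 = 3000 mm.
Top and bottom landings: 2 × 1500 = 3000 mm.
Total = 18552 + 3000 + 3000 = 24552 mm.
= 24.55 m.

24.55 m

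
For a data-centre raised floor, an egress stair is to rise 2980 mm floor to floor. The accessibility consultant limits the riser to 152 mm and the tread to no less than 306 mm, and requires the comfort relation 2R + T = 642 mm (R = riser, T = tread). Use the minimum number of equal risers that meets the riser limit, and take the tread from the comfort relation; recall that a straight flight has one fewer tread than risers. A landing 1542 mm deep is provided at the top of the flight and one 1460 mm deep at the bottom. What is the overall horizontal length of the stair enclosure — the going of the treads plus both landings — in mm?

9538 mm

2980 / 152 = 19.61, so 20 risers are needed.
R = 2980 ÷ 20 = 149 mm.
From 2R + T = 642: T = 642 − 298 = 344 mm.
Going = (20 − 1) × 344 = 6536 mm.
Enclosure = 6536 + 1542 + 1460 = 9538 mm.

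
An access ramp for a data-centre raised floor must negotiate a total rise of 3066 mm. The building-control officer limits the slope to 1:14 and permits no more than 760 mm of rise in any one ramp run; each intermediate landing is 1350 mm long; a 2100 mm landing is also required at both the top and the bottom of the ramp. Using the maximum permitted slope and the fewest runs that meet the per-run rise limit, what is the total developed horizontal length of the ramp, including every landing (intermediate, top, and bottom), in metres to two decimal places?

52.52 m

⌈3066/760⌉ = 5 ramp runs. That means 4 intermediate landings.
Ramp run (horizontal) at 1:14: 3066 × 14 = 42924 mm.
Intermediate landings: 4 × 1350 = 5400 mm.
Top and bottom landings: 2 × 2100 = 4200 mm.
Total = 42924 + 5400 + 4200 = 52524 mm.
= 52.52 m.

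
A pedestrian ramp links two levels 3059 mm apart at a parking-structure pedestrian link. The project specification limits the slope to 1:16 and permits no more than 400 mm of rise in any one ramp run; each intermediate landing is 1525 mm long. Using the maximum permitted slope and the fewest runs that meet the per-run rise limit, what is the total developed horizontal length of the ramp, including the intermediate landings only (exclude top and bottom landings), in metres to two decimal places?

59.62 m

3059 / 400 = 7.647 → round up to 8 ramp runs. That means 7 intermediate landings.
Horizontal run for 3059 mm of rise at 1:16 is 3059 × 16 = 48944 mm.
Intermediate landings: 7 × 1525 = 10675 mm.
Developed length = 48944 + 10675 = 59619 mm.
= 59.62 m.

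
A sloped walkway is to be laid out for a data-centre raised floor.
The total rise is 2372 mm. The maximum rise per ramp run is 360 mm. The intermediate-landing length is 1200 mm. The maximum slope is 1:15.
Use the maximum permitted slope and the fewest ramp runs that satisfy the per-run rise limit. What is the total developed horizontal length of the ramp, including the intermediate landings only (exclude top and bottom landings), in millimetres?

At most 360 each: 2372/360 = 6.59, giving 7 ramp runs. That means 6 intermediate landings.
Ramp run (horizontal) at 1:15: 2372 × 15 = 35580 mm.
Intermediate landings: 6 × 1200 = 7200 mm.
Developed length = 35580 + 7200 = 42780 mm.

42780 mm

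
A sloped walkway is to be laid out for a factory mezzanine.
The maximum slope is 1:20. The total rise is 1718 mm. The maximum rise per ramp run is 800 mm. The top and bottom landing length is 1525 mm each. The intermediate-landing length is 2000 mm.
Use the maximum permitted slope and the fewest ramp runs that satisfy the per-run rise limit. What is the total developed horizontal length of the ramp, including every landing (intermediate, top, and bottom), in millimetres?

1718 / 800 = 2.15, so 3 ramp runs are needed. That means 2 intermediate landings.
Ramp run (horizontal) at 1:20: 1718 × 20 = 34360 mm.
2 intermediate landings contribute 2 × 2000 = 4000 mm.
Top and bottom landings: 2 × 1525 = 3050 mm.
Total = 34360 + 4000 + 3050 = 41410 mm.

41410 mm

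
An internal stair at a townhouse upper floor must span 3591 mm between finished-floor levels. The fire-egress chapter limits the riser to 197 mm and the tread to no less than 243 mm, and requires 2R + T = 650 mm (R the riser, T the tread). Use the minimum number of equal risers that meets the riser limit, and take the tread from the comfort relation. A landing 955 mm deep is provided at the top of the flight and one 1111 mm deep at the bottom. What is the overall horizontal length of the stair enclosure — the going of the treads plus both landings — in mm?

At most 197 each: 3591/197 = 18.23, giving 19 risers.
Each riser is 3591/19 = 189 mm (≤ 197 mm).
Tread T = 650 − 2 × 189 = 272 mm (≥ 243 mm).
Going = (19 − 1) × 272 = 4896 mm.
Add landings: 4896 + 955 + 1111 = 6962 mm.

6962 mm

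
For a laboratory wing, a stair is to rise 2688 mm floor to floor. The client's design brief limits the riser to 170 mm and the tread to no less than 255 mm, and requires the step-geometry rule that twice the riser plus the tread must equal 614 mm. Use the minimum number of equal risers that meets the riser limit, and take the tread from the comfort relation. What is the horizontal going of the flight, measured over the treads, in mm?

4170 mm

2688 / 170 = 15.812 → round up to 16 risers.
Each riser is 2688/16 = 168 mm (≤ 170 mm).
T = 614 − 2·168 = 278 mm, which satisfies the 255 mm minimum.
Treads = 16 − 1 = 15; going = 15 × 278 = 4170 mm.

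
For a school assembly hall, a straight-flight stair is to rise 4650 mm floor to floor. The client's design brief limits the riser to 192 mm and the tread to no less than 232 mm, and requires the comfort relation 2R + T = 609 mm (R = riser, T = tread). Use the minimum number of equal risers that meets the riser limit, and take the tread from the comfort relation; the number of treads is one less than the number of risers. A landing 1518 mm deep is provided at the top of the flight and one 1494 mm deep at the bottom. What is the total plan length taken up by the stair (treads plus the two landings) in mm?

8700 mm

⌈4650/192⌉ = 25 risers.
Riser R = 4650 / 25 = 186 mm, within the 192 mm limit.
Tread T = 609 − 2 × 186 = 237 mm (≥ 232 mm).
Treads = 25 − 1 = 24; going = 24 × 237 = 5688 mm.
Add landings: 5688 + 1518 + 1494 = 8700 mm.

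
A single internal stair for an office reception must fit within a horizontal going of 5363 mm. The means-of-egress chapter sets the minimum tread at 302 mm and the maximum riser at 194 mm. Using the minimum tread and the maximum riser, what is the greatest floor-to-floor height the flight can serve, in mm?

3492 mm

Treads that fit: ⌊5363 / 302⌋ = 17.
Risers = treads + 1 = 18.
Maximum height = 18 × 194 = 3492 mm.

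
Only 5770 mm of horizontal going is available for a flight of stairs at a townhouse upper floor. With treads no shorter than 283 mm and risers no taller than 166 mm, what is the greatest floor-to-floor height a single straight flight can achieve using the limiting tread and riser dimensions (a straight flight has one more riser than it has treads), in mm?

3486 mm

Treads that fit: ⌊5770 / 283⌋ = 20.
Risers = treads + 1 = 21.
Maximum height = 21 × 166 = 3486 mm.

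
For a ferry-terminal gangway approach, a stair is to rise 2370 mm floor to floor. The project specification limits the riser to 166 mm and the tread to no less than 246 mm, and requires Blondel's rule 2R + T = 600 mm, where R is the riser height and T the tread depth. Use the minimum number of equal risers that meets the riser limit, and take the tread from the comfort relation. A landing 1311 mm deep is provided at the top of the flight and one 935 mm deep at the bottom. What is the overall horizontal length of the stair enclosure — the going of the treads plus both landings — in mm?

6222 mm

⌈2370/166⌉ = 15 risers.
R = 2370 ÷ 15 = 158 mm.
From 2R + T = 600: T = 600 − 316 = 284 mm.
Treads = 15 − 1 = 14; going = 14 × 284 = 3976 mm.
Enclosure = 3976 + 1311 + 935 = 6222 mm.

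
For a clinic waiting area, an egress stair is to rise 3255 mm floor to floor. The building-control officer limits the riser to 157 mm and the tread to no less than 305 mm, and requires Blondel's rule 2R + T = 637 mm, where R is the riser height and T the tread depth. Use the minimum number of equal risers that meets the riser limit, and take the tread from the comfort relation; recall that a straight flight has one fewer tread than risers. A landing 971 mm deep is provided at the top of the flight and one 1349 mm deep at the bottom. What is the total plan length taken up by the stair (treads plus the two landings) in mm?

3255 / 157 = 20.73, so 21 risers are needed.
R = 3255 ÷ 21 = 155 mm.
Tread T = 637 − 2 × 155 = 327 mm (≥ 305 mm).
21 risers give 20 treads; going = 20 × 327 = 6540 mm.
Add landings: 6540 + 971 + 1349 = 8860 mm.

8860 mm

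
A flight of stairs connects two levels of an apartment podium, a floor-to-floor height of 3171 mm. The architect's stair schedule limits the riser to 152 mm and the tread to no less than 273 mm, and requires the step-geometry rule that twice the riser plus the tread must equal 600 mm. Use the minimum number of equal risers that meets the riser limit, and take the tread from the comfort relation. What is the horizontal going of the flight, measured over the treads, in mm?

3171 / 152 = 20.862 → round up to 21 risers.
Riser R = 3171 / 21 = 151 mm, within the 152 mm limit.
Tread T = 600 − 2 × 151 = 298 mm (≥ 273 mm).
Going = (21 − 1) × 298 = 5960 mm.

5960 mm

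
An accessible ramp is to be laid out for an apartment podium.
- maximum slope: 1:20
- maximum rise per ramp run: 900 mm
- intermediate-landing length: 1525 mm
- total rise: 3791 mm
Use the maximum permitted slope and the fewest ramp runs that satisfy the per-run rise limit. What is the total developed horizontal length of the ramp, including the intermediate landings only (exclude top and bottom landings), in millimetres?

81920 mm

3791 / 900 = 4.212 → round up to 5 ramp runs. That means 4 intermediate landings.
Horizontal run for 3791 mm of rise at 1:20 is 3791 × 20 = 75820 mm.
Intermediate landings: 4 × 1525 = 6100 mm.
Developed length = 75820 + 6100 = 81920 mm.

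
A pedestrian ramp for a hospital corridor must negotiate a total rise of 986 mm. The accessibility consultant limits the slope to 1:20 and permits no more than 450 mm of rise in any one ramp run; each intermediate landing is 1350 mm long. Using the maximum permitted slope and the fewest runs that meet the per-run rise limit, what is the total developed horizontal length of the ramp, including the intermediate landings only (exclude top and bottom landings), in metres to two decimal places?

At most 450 each: 986/450 = 2.19, giving 3 ramp runs. That means 2 intermediate landings.
Horizontal run for 986 mm of rise at 1:20 is 986 × 20 = 19720 mm.
2 intermediate landings contribute 2 × 1350 = 2700 mm.
Developed length = 19720 + 2700 = 22420 mm.
= 22.42 m.

22.42 m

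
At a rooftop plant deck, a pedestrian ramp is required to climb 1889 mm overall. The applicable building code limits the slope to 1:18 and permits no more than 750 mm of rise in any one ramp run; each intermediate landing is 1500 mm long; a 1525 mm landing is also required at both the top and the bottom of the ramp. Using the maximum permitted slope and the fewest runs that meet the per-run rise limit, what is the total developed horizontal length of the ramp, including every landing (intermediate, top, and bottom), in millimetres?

1889 / 750 = 2.52, so 3 ramp runs are needed. That means 2 intermediate landings.
Ramp run (horizontal) at 1:18: 1889 × 18 = 34002 mm.
2 intermediate landings contribute 2 × 1500 = 3000 mm.
Top and bottom landings: 2 × 1525 = 3050 mm.
Total = 34002 + 3000 + 3050 = 40052 mm.

40052 mm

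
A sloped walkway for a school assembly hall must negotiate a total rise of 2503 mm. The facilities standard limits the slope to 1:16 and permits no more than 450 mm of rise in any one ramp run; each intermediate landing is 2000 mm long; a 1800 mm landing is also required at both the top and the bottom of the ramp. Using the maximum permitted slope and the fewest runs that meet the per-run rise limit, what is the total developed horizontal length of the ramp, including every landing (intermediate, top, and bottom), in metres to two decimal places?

53.65 m

At most 450 each: 2503/450 = 5.56, giving 6 ramp runs. That means 5 intermediate landings.
Horizontal run for 2503 mm of rise at 1:16 is 2503 × 16 = 40048 mm.
Intermediate landings: 5 × 2000 = 10000 mm.
Top and bottom landings: 2 × 1800 = 3600 mm.
Total = 40048 + 10000 + 3600 = 53648 mm.
= 53.65 m.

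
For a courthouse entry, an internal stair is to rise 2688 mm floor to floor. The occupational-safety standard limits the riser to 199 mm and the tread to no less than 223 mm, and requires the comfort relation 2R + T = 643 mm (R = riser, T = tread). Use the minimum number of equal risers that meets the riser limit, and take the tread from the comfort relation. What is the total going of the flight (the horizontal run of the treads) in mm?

⌈2688/199⌉ = 14 risers.
Each riser is 2688/14 = 192 mm (≤ 199 mm).
T = 643 − 2·192 = 259 mm, which satisfies the 223 mm minimum.
Going = (14 − 1) × 259 = 3367 mm.

3367 mm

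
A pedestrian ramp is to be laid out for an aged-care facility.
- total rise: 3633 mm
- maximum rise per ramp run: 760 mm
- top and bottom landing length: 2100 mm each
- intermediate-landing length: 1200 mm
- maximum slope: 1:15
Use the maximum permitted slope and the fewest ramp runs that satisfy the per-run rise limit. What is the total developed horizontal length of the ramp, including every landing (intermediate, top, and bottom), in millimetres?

3633 / 760 = 4.78, so 5 ramp runs are needed. That means 4 intermediate landings.
Horizontal run for 3633 mm of rise at 1:15 is 3633 × 15 = 54495 mm.
Intermediate landings: 4 × 1200 = 4800 mm.
Top and bottom landings: 2 × 2100 = 4200 mm.
Total = 54495 + 4800 + 4200 = 63495 mm.

63495 mm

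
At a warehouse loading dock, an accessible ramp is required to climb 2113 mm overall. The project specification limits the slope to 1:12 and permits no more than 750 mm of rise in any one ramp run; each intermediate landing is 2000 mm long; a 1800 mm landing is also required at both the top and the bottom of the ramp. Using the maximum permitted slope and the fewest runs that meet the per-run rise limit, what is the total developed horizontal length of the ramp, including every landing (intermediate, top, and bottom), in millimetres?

32956 mm

2113 / 750 = 2.82, so 3 ramp runs are needed. That means 2 intermediate landings.
Horizontal run for 2113 mm of rise at 1:12 is 2113 × 12 = 25356 mm.
2 intermediate landings contribute 2 × 2000 = 4000 mm.
Top and bottom landings: 2 × 1800 = 3600 mm.
Total = 25356 + 4000 + 3600 = 32956 mm.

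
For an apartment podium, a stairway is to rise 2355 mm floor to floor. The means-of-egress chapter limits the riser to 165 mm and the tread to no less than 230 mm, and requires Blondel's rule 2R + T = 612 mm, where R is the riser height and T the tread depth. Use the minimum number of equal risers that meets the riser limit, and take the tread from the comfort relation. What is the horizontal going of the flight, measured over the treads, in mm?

⌈2355/165⌉ = 15 risers.
Riser R = 2355 / 15 = 157 mm, within the 165 mm limit.
T = 612 − 2·157 = 298 mm, which satisfies the 230 mm minimum.
15 risers give 14 treads; going = 14 × 298 = 4172 mm.

4172 mm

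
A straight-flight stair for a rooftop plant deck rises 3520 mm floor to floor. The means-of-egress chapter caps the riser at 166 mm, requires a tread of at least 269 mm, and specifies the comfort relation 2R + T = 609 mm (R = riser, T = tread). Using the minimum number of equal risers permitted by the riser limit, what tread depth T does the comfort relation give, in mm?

3520 / 166 = 21.20, so 22 risers are needed.
R = 3520 ÷ 22 = 160 mm.
T = 609 − 2·160 = 289 mm, which satisfies the 269 mm minimum.

289 mm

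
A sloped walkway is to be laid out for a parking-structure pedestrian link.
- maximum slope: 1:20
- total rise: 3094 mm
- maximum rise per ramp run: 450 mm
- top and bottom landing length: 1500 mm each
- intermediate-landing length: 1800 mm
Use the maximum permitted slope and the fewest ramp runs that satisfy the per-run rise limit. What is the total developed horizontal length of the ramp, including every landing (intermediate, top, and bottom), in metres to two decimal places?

At most 450 each: 3094/450 = 6.88, giving 7 ramp runs. That means 6 intermediate landings.
Horizontal run for 3094 mm of rise at 1:20 is 3094 × 20 = 61880 mm.
Intermediate landings: 6 × 1800 = 10800 mm.
Top and bottom landings: 2 × 1500 = 3000 mm.
Total = 61880 + 10800 + 3000 = 75680 mm.
= 75.68 m.

75.68 m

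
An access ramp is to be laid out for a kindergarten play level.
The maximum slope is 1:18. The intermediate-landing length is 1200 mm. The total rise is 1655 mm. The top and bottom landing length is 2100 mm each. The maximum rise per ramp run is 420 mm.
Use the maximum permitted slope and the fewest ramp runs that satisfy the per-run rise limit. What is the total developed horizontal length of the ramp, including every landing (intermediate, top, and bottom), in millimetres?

1655 / 420 = 3.94, so 4 ramp runs are needed. That means 3 intermediate landings.
Horizontal run for 1655 mm of rise at 1:18 is 1655 × 18 = 29790 mm.
Intermediate landings: 3 × 1200 = 3600 mm.
Top and bottom landings: 2 × 2100 = 4200 mm.
Total = 29790 + 3600 + 4200 = 37590 mm.

37590 mm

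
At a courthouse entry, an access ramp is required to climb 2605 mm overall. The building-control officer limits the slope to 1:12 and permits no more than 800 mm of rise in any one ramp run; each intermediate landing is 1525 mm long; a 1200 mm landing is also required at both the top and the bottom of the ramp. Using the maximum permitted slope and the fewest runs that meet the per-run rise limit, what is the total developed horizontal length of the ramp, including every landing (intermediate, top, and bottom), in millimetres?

38235 mm

2605 / 800 = 3.26, so 4 ramp runs are needed. That means 3 intermediate landings.
Horizontal run for 2605 mm of rise at 1:12 is 2605 × 12 = 31260 mm.
3 intermediate landings contribute 3 × 1525 = 4575 mm.
Top and bottom landings: 2 × 1200 = 2400 mm.
Total = 31260 + 4575 + 2400 = 38235 mm.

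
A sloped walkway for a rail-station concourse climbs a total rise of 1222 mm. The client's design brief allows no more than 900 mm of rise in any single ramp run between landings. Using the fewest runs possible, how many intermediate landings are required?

⌈1222/900⌉ = 2 ramp runs.
2 runs are separated by 1 intermediate landings.

1 intermediate landings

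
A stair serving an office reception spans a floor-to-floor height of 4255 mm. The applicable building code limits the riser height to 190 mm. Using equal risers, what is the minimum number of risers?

23 risers

4255 / 190 = 22.39, so 23 risers are needed.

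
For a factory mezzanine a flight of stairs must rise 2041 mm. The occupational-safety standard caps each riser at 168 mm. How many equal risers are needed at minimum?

13 risers

2041 / 168 = 12.149 → round up to 13 risers.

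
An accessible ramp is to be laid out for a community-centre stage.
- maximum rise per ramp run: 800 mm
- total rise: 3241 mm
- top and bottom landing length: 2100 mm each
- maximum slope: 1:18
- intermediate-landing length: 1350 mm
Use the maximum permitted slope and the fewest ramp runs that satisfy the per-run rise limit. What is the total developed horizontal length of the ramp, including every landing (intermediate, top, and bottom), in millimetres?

⌈3241/800⌉ = 5 ramp runs. That means 4 intermediate landings.
Horizontal run for 3241 mm of rise at 1:18 is 3241 × 18 = 58338 mm.
Intermediate landings: 4 × 1350 = 5400 mm.
Top and bottom landings: 2 × 2100 = 4200 mm.
Total = 58338 + 5400 + 4200 = 67938 mm.

67938 mm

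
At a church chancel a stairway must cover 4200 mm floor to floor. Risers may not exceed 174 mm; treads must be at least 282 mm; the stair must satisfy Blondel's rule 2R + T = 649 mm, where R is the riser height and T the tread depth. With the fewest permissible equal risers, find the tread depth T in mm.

At most 174 each: 4200/174 = 24.14, giving 25 risers.
Each riser is 4200/25 = 168 mm (≤ 174 mm).
T = 649 − 2·168 = 313 mm, which satisfies the 282 mm minimum.

313 mm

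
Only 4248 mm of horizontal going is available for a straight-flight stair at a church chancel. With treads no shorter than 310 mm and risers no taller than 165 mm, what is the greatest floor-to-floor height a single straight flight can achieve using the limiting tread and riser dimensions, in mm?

2310 mm

4248 / 310 = 13.70, so 13 treads fit.
Risers = treads + 1 = 14.
Maximum height = 14 × 165 = 2310 mm.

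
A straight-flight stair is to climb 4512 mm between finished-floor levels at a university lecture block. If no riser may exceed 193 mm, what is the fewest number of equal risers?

At most 193 each: 4512/193 = 23.38, giving 24 risers.

24 risers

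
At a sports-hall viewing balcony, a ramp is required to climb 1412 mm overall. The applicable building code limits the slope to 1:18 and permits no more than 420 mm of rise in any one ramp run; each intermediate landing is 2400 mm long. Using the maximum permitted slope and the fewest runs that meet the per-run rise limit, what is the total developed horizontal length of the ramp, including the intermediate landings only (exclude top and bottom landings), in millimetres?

⌈1412/420⌉ = 4 ramp runs. That means 3 intermediate landings.
Ramp run (horizontal) at 1:18: 1412 × 18 = 25416 mm.
3 intermediate landings contribute 3 × 2400 = 7200 mm.
Developed length = 25416 + 7200 = 32616 mm.

32616 mm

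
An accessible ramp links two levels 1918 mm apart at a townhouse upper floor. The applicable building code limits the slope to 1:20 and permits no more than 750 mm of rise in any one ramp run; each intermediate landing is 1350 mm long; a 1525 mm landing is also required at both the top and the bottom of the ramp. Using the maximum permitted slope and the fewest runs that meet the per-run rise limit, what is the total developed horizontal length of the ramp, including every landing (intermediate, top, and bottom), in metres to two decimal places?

44.11 m

1918 / 750 = 2.557 → round up to 3 ramp runs. That means 2 intermediate landings.
Horizontal run for 1918 mm of rise at 1:20 is 1918 × 20 = 38360 mm.
Intermediate landings: 2 × 1350 = 2700 mm.
Top and bottom landings: 2 × 1525 = 3050 mm.
Total = 38360 + 2700 + 3050 = 44110 mm.
= 44.11 m.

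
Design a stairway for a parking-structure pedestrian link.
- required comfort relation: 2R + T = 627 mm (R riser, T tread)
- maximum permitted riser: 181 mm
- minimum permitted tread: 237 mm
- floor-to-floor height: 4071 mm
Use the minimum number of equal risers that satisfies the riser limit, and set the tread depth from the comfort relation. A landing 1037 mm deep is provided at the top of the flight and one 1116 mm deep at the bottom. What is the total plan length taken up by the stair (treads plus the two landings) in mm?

⌈4071/181⌉ = 23 risers.
Riser R = 4071 / 23 = 177 mm, within the 181 mm limit.
Tread T = 627 − 2 × 177 = 273 mm (≥ 237 mm).
Going = (23 − 1) × 273 = 6006 mm.
Enclosure = 6006 + 1037 + 1116 = 8159 mm.

8159 mm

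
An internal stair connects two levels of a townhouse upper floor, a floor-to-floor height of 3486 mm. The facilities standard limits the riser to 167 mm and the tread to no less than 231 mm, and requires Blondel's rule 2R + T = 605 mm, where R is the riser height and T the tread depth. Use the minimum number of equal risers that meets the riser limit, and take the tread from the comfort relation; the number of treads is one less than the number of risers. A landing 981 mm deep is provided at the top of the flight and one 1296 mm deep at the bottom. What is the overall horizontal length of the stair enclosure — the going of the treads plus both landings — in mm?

3486 / 167 = 20.874 → round up to 21 risers.
Each riser is 3486/21 = 166 mm (≤ 167 mm).
T = 605 − 2·166 = 273 mm, which satisfies the 231 mm minimum.
Treads = 21 − 1 = 20; going = 20 × 273 = 5460 mm.
Enclosure = 5460 + 981 + 1296 = 7737 mm.

7737 mm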